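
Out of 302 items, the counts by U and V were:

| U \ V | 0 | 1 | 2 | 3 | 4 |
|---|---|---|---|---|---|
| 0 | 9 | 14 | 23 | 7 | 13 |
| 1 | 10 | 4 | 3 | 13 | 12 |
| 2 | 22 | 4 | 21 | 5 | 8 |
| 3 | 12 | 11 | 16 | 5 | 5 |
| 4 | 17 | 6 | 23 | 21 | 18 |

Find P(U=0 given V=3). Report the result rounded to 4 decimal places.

0.1373

Total with V=3: 7 + 13 + 5 + 5 + 21 = 51.
P(U=0 | V=3) = 7/51 = 0.1373.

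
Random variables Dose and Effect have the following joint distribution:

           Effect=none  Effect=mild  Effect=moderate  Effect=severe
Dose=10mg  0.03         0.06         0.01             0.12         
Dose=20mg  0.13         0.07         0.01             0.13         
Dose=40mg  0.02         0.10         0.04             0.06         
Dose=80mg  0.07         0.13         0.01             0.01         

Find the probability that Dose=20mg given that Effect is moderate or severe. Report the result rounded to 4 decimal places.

0.3590

P(Effect=moderate) = 0.01 + 0.01 + 0.04 + 0.01 = 0.07.
P(Effect=severe) = 0.12 + 0.13 + 0.06 + 0.01 = 0.32.
P(Effect ∈ {moderate, severe}) = 0.07 + 0.32 = 0.39; P(Dose=20mg, Effect ∈ {moderate, severe}) = 0.01 + 0.13 = 0.14.
P(Dose=20mg | Effect ∈ {moderate, severe}) = 0.14/0.39 = 0.3590.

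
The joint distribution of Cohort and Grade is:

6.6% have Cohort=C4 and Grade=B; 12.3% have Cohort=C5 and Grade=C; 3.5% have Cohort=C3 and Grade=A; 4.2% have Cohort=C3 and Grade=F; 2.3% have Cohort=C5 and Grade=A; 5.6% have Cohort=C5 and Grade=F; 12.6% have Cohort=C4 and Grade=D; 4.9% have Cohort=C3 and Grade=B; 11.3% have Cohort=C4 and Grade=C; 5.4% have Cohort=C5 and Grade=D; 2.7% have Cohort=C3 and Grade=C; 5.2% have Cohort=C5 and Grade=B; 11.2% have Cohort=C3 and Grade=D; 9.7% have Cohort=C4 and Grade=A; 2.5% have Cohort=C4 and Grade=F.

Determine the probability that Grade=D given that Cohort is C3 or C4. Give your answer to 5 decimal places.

P(Cohort=C3) = 0.035 + 0.049 + 0.027 + 0.112 + 0.042 = 0.265.
P(Cohort=C4) = 0.097 + 0.066 + 0.113 + 0.126 + 0.025 = 0.427.
P(Cohort ∈ {C3, C4}) = 0.265 + 0.427 = 0.692; P(Grade=D, Cohort ∈ {C3, C4}) = 0.112 + 0.126 = 0.238.
P(Grade=D | Cohort ∈ {C3, C4}) = 0.238/0.692 = 0.34393.

0.34393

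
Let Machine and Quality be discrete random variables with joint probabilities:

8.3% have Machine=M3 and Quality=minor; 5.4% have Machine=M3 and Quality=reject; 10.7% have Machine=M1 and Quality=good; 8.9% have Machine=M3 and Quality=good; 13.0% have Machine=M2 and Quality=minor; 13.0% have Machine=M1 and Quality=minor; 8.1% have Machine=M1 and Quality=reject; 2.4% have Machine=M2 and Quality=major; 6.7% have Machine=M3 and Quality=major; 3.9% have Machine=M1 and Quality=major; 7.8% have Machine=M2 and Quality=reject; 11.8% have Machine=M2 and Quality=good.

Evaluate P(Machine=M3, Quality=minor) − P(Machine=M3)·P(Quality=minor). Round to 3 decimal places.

-0.017

P(Machine=M3) = 0.089 + 0.083 + 0.067 + 0.054 = 0.293.
P(Quality=minor) = 0.130 + 0.130 + 0.083 = 0.343.
P(Machine=M3, Quality=minor) − P(Machine=M3)P(Quality=minor) = 0.083 − 0.293×0.343 = -0.017.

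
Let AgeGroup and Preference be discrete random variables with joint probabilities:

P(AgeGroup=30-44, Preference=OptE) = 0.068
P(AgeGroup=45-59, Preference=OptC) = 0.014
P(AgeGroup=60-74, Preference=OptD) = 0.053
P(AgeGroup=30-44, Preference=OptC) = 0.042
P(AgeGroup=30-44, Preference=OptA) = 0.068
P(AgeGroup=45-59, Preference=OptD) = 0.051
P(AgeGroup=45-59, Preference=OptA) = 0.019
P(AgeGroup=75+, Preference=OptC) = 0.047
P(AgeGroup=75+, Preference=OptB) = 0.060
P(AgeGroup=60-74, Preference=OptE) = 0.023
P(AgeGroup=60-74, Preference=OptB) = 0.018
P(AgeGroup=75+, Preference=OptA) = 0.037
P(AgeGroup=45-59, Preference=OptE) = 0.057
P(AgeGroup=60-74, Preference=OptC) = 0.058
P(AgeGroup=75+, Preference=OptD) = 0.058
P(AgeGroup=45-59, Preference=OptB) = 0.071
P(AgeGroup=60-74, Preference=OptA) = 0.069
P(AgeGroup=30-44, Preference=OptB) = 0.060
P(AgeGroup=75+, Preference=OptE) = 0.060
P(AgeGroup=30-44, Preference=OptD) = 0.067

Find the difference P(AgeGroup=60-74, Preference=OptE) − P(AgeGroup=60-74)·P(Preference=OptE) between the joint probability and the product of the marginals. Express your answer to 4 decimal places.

-0.0230

P(AgeGroup=60-74) = 0.069 + 0.018 + 0.058 + 0.053 + 0.023 = 0.221.
P(Preference=OptE) = 0.068 + 0.057 + 0.023 + 0.060 = 0.208.
P(AgeGroup=60-74, Preference=OptE) − P(AgeGroup=60-74)P(Preference=OptE) = 0.023 − 0.221×0.208 = -0.0230.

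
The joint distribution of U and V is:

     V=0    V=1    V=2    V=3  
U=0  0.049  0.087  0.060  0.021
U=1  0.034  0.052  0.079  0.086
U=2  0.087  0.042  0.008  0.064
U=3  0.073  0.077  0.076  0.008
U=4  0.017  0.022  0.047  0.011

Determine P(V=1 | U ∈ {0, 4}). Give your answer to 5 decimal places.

P(U=0) = 0.049 + 0.087 + 0.060 + 0.021 = 0.217.
P(U=4) = 0.017 + 0.022 + 0.047 + 0.011 = 0.097.
P(U ∈ {0, 4}) = 0.217 + 0.097 = 0.314; P(V=1, U ∈ {0, 4}) = 0.087 + 0.022 = 0.109.
P(V=1 | U ∈ {0, 4}) = 0.109/0.314 = 0.34713.

0.34713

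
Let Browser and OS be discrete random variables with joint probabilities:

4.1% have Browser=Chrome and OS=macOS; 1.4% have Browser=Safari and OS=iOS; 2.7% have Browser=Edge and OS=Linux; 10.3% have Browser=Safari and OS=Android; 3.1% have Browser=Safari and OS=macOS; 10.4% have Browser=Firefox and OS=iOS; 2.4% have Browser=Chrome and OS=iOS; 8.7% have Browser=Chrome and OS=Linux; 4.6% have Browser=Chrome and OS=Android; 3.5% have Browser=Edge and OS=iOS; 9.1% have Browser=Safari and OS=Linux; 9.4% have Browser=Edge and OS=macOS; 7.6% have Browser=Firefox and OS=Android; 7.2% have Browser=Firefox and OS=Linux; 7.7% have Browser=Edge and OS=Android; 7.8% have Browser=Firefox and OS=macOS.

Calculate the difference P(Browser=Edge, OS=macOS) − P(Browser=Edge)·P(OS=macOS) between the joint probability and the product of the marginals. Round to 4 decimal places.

P(Browser=Edge) = 0.094 + 0.027 + 0.035 + 0.077 = 0.233.
P(OS=macOS) = 0.041 + 0.078 + 0.031 + 0.094 = 0.244.
P(Browser=Edge, OS=macOS) − P(Browser=Edge)P(OS=macOS) = 0.094 − 0.233×0.244 = 0.0371.

0.0371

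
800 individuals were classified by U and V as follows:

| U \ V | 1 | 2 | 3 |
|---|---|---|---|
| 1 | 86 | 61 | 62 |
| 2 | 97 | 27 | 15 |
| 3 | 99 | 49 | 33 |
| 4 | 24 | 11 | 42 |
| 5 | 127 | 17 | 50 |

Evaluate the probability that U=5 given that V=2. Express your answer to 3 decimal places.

Total with V=2: 61 + 27 + 49 + 11 + 17 = 165.
P(U=5 | V=2) = 17/165 = 0.103.

0.103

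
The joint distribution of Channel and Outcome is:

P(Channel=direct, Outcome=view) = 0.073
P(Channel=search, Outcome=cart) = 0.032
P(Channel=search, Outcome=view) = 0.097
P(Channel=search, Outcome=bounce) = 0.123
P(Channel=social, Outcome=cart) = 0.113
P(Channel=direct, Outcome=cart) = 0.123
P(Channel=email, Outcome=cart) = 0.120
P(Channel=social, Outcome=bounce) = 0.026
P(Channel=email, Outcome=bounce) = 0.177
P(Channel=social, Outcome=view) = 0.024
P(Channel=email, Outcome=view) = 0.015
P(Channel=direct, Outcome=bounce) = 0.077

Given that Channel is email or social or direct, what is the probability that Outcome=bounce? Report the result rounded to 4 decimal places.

0.3743

P(Channel=email) = 0.177 + 0.015 + 0.120 = 0.312.
P(Channel=social) = 0.026 + 0.024 + 0.113 = 0.163.
P(Channel=direct) = 0.077 + 0.073 + 0.123 = 0.273.
P(Channel ∈ {email, social, direct}) = 0.312 + 0.163 + 0.273 = 0.748; P(Outcome=bounce, Channel ∈ {email, social, direct}) = 0.177 + 0.026 + 0.077 = 0.280.
P(Outcome=bounce | Channel ∈ {email, social, direct}) = 0.280/0.748 = 0.3743.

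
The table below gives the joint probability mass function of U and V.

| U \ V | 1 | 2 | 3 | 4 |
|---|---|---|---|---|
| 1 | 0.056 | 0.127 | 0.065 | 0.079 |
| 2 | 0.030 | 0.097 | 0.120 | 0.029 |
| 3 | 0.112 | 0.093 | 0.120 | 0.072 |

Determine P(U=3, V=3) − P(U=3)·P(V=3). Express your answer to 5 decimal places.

-0.00109

P(U=3) = 0.112 + 0.093 + 0.120 + 0.072 = 0.397.
P(V=3) = 0.065 + 0.120 + 0.120 = 0.305.
P(U=3, V=3) − P(U=3)P(V=3) = 0.120 − 0.397×0.305 = -0.00109.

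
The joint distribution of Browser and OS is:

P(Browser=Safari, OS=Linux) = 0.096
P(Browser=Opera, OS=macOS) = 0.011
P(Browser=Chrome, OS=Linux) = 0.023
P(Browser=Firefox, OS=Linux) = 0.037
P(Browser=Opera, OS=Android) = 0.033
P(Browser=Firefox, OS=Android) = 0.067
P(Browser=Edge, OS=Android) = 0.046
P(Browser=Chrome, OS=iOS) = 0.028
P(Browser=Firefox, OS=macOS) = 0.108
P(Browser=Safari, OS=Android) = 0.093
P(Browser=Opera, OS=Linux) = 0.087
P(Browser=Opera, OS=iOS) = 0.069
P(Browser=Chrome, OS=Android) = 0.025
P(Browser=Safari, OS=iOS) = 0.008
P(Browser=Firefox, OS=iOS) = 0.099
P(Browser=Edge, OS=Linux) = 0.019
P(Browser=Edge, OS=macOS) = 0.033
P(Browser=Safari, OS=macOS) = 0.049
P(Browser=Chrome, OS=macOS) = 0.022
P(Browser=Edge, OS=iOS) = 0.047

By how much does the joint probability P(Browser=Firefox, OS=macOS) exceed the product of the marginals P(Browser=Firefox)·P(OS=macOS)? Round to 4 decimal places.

0.0386

P(Browser=Firefox) = 0.108 + 0.037 + 0.099 + 0.067 = 0.311.
P(OS=macOS) = 0.022 + 0.108 + 0.049 + 0.033 + 0.011 = 0.223.
P(Browser=Firefox, OS=macOS) − P(Browser=Firefox)P(OS=macOS) = 0.108 − 0.311×0.223 = 0.0386.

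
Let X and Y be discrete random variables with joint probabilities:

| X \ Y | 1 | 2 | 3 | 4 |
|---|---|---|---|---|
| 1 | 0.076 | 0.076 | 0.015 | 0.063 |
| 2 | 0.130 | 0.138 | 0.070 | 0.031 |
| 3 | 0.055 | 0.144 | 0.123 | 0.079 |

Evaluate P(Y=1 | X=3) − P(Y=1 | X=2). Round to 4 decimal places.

P(X=3) = 0.055 + 0.144 + 0.123 + 0.079 = 0.401; P(Y=1 | X=3) = 0.055/0.401 = 0.13716.
P(X=2) = 0.130 + 0.138 + 0.070 + 0.031 = 0.369; P(Y=1 | X=2) = 0.130/0.369 = 0.35230.
Difference = -0.2151.

-0.2151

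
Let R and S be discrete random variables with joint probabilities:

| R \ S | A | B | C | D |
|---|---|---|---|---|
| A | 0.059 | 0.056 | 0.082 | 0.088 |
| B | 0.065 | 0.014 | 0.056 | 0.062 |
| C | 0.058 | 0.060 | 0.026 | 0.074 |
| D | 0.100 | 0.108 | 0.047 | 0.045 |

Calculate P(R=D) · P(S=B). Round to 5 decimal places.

P(R=D) = 0.100 + 0.108 + 0.047 + 0.045 = 0.300.
P(S=B) = 0.056 + 0.014 + 0.060 + 0.108 = 0.238.
Product: 0.300 × 0.238 = 0.07140.

0.07140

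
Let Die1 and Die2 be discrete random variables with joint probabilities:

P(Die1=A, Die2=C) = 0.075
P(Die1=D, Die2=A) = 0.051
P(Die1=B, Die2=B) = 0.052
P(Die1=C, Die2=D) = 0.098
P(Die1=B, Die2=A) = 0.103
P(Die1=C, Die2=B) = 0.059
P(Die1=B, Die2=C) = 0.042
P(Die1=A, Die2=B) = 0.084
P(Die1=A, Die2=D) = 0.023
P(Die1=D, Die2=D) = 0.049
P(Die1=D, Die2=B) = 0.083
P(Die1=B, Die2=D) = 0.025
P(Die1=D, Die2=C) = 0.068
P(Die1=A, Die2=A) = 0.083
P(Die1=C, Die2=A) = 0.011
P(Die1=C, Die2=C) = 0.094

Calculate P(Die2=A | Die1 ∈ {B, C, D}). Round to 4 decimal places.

0.2245

P(Die1=B) = 0.103 + 0.052 + 0.042 + 0.025 = 0.222.
P(Die1=C) = 0.011 + 0.059 + 0.094 + 0.098 = 0.262.
P(Die1=D) = 0.051 + 0.083 + 0.068 + 0.049 = 0.251.
P(Die1 ∈ {B, C, D}) = 0.222 + 0.262 + 0.251 = 0.735; P(Die2=A, Die1 ∈ {B, C, D}) = 0.103 + 0.011 + 0.051 = 0.165.
P(Die2=A | Die1 ∈ {B, C, D}) = 0.165/0.735 = 0.2245.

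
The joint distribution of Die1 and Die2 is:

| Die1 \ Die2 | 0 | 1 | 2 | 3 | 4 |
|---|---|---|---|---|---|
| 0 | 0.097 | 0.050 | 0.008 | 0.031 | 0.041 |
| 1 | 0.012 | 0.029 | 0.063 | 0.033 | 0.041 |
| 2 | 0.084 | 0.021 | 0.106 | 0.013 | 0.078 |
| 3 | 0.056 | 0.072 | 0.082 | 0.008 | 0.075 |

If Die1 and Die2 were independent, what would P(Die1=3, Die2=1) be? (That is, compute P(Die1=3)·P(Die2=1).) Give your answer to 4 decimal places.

P(Die1=3) = 0.056 + 0.072 + 0.082 + 0.008 + 0.075 = 0.293.
P(Die2=1) = 0.050 + 0.029 + 0.021 + 0.072 = 0.172.
Product: 0.293 × 0.172 = 0.0504.

0.0504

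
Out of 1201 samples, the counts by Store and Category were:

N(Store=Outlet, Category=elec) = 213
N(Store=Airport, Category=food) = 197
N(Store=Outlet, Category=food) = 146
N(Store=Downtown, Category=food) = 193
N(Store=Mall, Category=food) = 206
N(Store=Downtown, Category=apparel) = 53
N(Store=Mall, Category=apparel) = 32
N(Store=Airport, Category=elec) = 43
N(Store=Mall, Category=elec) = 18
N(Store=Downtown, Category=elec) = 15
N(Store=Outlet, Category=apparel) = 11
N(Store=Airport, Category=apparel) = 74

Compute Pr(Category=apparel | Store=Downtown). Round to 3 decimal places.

0.203

Total with Store=Downtown: 193 + 53 + 15 = 261.
P(Category=apparel | Store=Downtown) = 53/261 = 0.203.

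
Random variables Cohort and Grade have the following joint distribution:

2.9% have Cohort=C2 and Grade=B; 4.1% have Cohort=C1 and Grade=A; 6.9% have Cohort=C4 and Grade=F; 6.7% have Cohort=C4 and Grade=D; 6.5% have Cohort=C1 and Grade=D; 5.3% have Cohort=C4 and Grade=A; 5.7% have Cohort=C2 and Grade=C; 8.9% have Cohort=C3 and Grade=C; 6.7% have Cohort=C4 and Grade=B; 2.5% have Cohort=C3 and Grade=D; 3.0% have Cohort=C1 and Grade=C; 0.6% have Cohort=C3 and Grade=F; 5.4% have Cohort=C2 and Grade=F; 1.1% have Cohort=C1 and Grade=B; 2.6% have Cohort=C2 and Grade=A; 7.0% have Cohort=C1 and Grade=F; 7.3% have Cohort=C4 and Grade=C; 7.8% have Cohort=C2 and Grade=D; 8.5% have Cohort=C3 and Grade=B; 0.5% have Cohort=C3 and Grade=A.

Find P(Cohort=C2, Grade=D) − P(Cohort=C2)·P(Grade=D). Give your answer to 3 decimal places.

0.021

P(Cohort=C2) = 0.026 + 0.029 + 0.057 + 0.078 + 0.054 = 0.244.
P(Grade=D) = 0.065 + 0.078 + 0.025 + 0.067 = 0.235.
P(Cohort=C2, Grade=D) − P(Cohort=C2)P(Grade=D) = 0.078 − 0.244×0.235 = 0.021.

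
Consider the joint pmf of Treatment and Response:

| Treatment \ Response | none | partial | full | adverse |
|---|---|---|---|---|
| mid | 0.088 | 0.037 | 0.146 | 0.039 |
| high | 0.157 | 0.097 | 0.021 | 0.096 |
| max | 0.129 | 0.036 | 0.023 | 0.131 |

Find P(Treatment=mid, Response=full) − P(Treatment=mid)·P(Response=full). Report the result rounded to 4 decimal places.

P(Treatment=mid) = 0.088 + 0.037 + 0.146 + 0.039 = 0.310.
P(Response=full) = 0.146 + 0.021 + 0.023 = 0.190.
P(Treatment=mid, Response=full) − P(Treatment=mid)P(Response=full) = 0.146 − 0.310×0.190 = 0.0871.

0.0871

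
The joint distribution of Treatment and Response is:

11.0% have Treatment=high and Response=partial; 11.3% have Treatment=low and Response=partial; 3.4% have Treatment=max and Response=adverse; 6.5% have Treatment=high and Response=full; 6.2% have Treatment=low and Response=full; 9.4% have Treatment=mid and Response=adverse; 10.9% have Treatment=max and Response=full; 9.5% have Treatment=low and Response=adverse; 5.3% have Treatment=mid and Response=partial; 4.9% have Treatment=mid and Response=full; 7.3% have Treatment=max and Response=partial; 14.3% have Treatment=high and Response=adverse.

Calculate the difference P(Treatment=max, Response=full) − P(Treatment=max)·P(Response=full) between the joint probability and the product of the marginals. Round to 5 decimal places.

P(Treatment=max) = 0.073 + 0.109 + 0.034 = 0.216.
P(Response=full) = 0.062 + 0.049 + 0.065 + 0.109 = 0.285.
P(Treatment=max, Response=full) − P(Treatment=max)P(Response=full) = 0.109 − 0.216×0.285 = 0.04744.

0.04744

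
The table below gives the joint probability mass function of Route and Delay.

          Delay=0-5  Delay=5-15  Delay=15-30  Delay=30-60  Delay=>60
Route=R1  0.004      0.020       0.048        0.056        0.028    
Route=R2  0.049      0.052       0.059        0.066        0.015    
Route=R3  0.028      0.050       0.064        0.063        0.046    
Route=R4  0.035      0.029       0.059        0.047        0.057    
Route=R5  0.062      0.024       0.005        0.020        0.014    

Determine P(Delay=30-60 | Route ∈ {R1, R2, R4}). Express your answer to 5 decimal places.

P(Route=R1) = 0.004 + 0.020 + 0.048 + 0.056 + 0.028 = 0.156.
P(Route=R2) = 0.049 + 0.052 + 0.059 + 0.066 + 0.015 = 0.241.
P(Route=R4) = 0.035 + 0.029 + 0.059 + 0.047 + 0.057 = 0.227.
P(Route ∈ {R1, R2, R4}) = 0.156 + 0.241 + 0.227 = 0.624; P(Delay=30-60, Route ∈ {R1, R2, R4}) = 0.056 + 0.066 + 0.047 = 0.169.
P(Delay=30-60 | Route ∈ {R1, R2, R4}) = 0.169/0.624 = 0.27083.

0.27083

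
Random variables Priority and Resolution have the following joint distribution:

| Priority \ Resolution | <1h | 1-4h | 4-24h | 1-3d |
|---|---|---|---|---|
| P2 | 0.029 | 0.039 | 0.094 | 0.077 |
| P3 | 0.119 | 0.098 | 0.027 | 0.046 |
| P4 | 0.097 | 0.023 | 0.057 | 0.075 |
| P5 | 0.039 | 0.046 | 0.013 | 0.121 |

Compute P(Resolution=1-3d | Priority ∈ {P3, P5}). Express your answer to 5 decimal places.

P(Priority=P3) = 0.119 + 0.098 + 0.027 + 0.046 = 0.290.
P(Priority=P5) = 0.039 + 0.046 + 0.013 + 0.121 = 0.219.
P(Priority ∈ {P3, P5}) = 0.290 + 0.219 = 0.509; P(Resolution=1-3d, Priority ∈ {P3, P5}) = 0.046 + 0.121 = 0.167.
P(Resolution=1-3d | Priority ∈ {P3, P5}) = 0.167/0.509 = 0.32809.

0.32809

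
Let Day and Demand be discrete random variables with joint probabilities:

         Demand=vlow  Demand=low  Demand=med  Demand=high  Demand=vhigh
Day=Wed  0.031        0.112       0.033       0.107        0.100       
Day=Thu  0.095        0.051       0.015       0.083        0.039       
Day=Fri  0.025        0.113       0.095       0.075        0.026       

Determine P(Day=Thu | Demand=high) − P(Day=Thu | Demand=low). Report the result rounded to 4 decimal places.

0.1284

P(Demand=high) = 0.107 + 0.083 + 0.075 = 0.265; P(Day=Thu | Demand=high) = 0.083/0.265 = 0.31321.
P(Demand=low) = 0.112 + 0.051 + 0.113 = 0.276; P(Day=Thu | Demand=low) = 0.051/0.276 = 0.18478.
Difference = 0.1284.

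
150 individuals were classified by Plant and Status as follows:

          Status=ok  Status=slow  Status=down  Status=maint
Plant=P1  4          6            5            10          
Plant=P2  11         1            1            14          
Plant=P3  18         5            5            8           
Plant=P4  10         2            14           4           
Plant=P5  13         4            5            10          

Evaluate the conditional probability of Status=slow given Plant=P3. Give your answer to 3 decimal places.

Total with Plant=P3: 18 + 5 + 5 + 8 = 36.
P(Status=slow | Plant=P3) = 5/36 = 0.139.

0.139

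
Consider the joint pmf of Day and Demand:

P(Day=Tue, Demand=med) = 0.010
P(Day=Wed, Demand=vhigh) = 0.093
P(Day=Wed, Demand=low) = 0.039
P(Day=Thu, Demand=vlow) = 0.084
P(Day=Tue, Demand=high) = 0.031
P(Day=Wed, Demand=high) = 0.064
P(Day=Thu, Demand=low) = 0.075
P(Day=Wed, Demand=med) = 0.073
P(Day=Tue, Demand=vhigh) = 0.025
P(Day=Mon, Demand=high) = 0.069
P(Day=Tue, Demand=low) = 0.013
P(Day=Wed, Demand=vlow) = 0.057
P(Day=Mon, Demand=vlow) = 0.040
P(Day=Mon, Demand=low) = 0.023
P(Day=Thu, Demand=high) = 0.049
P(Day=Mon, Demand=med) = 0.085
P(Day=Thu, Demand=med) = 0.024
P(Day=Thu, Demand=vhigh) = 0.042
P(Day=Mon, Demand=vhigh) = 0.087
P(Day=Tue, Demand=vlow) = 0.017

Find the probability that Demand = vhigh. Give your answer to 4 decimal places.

0.2470

P(Demand=vhigh) = 0.087 + 0.025 + 0.093 + 0.042 = 0.247.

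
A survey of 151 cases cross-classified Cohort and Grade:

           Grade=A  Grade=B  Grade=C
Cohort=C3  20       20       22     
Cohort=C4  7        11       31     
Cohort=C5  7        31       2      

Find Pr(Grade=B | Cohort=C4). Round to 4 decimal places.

Total with Cohort=C4: 7 + 11 + 31 = 49.
P(Grade=B | Cohort=C4) = 11/49 = 0.2245.

0.2245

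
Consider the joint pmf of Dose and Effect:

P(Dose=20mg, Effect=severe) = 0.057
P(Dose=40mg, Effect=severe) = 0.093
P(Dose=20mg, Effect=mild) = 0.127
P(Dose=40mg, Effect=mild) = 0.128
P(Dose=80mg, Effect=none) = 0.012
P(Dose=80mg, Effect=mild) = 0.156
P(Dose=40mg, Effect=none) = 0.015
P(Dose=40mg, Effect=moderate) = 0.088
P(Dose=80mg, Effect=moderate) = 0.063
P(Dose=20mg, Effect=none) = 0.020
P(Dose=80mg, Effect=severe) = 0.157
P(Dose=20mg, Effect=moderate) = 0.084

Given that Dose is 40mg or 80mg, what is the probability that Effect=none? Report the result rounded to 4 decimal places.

0.0379

P(Dose=40mg) = 0.015 + 0.128 + 0.088 + 0.093 = 0.324.
P(Dose=80mg) = 0.012 + 0.156 + 0.063 + 0.157 = 0.388.
P(Dose ∈ {40mg, 80mg}) = 0.324 + 0.388 = 0.712; P(Effect=none, Dose ∈ {40mg, 80mg}) = 0.015 + 0.012 = 0.027.
P(Effect=none | Dose ∈ {40mg, 80mg}) = 0.027/0.712 = 0.0379.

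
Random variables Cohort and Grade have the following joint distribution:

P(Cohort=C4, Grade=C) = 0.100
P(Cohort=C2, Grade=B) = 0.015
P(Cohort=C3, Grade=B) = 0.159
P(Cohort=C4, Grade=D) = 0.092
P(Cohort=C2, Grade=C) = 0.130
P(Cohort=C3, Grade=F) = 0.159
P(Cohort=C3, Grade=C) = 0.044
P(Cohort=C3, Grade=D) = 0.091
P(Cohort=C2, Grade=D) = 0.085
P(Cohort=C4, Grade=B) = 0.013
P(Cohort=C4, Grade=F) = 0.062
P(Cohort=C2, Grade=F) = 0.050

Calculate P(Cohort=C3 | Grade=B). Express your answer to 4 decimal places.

P(Grade=B) = 0.015 + 0.159 + 0.013 = 0.187.
P(Cohort=C3 | Grade=B) = 0.159/0.187 = 0.8503.

0.8503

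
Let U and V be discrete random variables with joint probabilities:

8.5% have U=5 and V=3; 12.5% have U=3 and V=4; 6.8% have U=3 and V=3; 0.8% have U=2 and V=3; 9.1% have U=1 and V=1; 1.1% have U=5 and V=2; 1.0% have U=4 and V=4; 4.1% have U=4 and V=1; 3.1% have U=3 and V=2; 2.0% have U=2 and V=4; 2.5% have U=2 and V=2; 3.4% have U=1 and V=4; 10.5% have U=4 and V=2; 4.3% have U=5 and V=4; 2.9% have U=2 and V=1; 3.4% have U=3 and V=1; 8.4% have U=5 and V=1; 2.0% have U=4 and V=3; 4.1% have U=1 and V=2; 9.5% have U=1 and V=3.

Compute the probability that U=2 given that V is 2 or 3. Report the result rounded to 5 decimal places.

P(V=2) = 0.041 + 0.025 + 0.031 + 0.105 + 0.011 = 0.213.
P(V=3) = 0.095 + 0.008 + 0.068 + 0.020 + 0.085 = 0.276.
P(V ∈ {2, 3}) = 0.213 + 0.276 = 0.489; P(U=2, V ∈ {2, 3}) = 0.025 + 0.008 = 0.033.
P(U=2 | V ∈ {2, 3}) = 0.033/0.489 = 0.06748.

0.06748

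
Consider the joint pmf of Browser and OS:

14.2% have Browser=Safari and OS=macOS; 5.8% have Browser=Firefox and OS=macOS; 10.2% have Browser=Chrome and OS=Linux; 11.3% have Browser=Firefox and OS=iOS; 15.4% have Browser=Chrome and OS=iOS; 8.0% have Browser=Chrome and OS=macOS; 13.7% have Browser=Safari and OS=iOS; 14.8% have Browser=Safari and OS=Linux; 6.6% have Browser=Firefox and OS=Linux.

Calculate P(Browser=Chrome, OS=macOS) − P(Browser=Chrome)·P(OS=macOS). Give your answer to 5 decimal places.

-0.01408

P(Browser=Chrome) = 0.080 + 0.102 + 0.154 = 0.336.
P(OS=macOS) = 0.080 + 0.058 + 0.142 = 0.280.
P(Browser=Chrome, OS=macOS) − P(Browser=Chrome)P(OS=macOS) = 0.080 − 0.336×0.280 = -0.01408.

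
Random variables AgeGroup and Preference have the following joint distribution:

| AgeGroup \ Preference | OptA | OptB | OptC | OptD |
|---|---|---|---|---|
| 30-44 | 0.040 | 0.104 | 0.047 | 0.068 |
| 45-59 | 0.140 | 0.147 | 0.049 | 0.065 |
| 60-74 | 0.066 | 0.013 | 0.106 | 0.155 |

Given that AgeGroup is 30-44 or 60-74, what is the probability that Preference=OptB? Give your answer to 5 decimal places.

0.19533

P(AgeGroup=30-44) = 0.040 + 0.104 + 0.047 + 0.068 = 0.259.
P(AgeGroup=60-74) = 0.066 + 0.013 + 0.106 + 0.155 = 0.340.
P(AgeGroup ∈ {30-44, 60-74}) = 0.259 + 0.340 = 0.599; P(Preference=OptB, AgeGroup ∈ {30-44, 60-74}) = 0.104 + 0.013 = 0.117.
P(Preference=OptB | AgeGroup ∈ {30-44, 60-74}) = 0.117/0.599 = 0.19533.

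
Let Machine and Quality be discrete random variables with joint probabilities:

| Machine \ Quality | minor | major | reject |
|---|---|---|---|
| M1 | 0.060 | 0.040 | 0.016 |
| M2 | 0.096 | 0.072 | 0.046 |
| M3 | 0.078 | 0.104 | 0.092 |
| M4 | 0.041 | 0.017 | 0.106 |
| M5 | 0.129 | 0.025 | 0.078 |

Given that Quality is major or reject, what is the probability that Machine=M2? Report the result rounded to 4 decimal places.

0.1980

P(Quality=major) = 0.040 + 0.072 + 0.104 + 0.017 + 0.025 = 0.258.
P(Quality=reject) = 0.016 + 0.046 + 0.092 + 0.106 + 0.078 = 0.338.
P(Quality ∈ {major, reject}) = 0.258 + 0.338 = 0.596; P(Machine=M2, Quality ∈ {major, reject}) = 0.072 + 0.046 = 0.118.
P(Machine=M2 | Quality ∈ {major, reject}) = 0.118/0.596 = 0.1980.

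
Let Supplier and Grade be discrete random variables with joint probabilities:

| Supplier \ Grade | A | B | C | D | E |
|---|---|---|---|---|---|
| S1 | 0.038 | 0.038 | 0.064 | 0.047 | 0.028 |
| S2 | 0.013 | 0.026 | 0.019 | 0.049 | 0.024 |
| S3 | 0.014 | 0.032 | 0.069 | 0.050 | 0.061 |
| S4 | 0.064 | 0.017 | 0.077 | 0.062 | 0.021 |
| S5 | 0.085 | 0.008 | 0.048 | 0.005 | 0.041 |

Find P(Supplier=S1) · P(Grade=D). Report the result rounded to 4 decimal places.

0.0458

P(Supplier=S1) = 0.038 + 0.038 + 0.064 + 0.047 + 0.028 = 0.215.
P(Grade=D) = 0.047 + 0.049 + 0.050 + 0.062 + 0.005 = 0.213.
Product: 0.215 × 0.213 = 0.0458.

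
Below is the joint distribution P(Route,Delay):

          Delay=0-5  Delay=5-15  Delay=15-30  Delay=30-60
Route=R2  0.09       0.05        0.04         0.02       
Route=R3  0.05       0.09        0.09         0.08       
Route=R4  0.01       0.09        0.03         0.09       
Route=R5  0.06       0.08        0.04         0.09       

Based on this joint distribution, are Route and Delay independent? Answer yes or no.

no

P(Route=R2) = 0.20 and P(Delay=0-5) = 0.21, so their product is 0.0420, but P(Route=R2, Delay=0-5) = 0.09. Since these differ, Route and Delay are not independent.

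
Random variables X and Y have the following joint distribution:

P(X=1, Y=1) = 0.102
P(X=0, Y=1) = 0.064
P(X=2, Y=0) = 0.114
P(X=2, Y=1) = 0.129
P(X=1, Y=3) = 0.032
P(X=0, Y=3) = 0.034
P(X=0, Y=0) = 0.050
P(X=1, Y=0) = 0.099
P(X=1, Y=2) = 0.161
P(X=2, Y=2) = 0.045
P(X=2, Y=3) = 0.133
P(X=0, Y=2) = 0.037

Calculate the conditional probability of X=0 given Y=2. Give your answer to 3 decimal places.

P(Y=2) = 0.037 + 0.161 + 0.045 = 0.243.
P(X=0 | Y=2) = 0.037/0.243 = 0.152.

0.152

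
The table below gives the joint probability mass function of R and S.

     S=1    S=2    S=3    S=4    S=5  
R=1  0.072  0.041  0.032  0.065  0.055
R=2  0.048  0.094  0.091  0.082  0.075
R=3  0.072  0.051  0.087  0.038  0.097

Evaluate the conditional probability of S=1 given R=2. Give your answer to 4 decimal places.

P(R=2) = 0.048 + 0.094 + 0.091 + 0.082 + 0.075 = 0.390.
P(S=1 | R=2) = 0.048/0.390 = 0.1231.

0.1231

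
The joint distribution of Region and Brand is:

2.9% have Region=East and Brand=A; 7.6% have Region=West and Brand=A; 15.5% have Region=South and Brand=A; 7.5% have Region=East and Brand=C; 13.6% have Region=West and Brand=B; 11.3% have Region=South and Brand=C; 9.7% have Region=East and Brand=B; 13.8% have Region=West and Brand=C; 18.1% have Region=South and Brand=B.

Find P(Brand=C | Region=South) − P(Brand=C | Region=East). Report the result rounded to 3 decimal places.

-0.121

P(Region=South) = 0.155 + 0.181 + 0.113 = 0.449; P(Brand=C | Region=South) = 0.113/0.449 = 0.2517.
P(Region=East) = 0.029 + 0.097 + 0.075 = 0.201; P(Brand=C | Region=East) = 0.075/0.201 = 0.3731.
Difference = -0.121.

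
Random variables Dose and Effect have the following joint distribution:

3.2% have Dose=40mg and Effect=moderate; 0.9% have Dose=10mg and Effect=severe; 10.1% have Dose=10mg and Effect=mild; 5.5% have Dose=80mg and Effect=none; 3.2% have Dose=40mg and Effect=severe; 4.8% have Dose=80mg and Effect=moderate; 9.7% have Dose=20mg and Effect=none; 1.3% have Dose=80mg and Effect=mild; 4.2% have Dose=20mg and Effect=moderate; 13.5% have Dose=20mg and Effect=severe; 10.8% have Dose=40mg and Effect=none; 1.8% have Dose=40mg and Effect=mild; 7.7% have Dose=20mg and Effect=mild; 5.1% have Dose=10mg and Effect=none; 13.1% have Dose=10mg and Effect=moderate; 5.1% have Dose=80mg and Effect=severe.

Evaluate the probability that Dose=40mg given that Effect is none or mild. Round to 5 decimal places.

P(Effect=none) = 0.051 + 0.097 + 0.108 + 0.055 = 0.311.
P(Effect=mild) = 0.101 + 0.077 + 0.018 + 0.013 = 0.209.
P(Effect ∈ {none, mild}) = 0.311 + 0.209 = 0.520; P(Dose=40mg, Effect ∈ {none, mild}) = 0.108 + 0.018 = 0.126.
P(Dose=40mg | Effect ∈ {none, mild}) = 0.126/0.520 = 0.24231.

0.24231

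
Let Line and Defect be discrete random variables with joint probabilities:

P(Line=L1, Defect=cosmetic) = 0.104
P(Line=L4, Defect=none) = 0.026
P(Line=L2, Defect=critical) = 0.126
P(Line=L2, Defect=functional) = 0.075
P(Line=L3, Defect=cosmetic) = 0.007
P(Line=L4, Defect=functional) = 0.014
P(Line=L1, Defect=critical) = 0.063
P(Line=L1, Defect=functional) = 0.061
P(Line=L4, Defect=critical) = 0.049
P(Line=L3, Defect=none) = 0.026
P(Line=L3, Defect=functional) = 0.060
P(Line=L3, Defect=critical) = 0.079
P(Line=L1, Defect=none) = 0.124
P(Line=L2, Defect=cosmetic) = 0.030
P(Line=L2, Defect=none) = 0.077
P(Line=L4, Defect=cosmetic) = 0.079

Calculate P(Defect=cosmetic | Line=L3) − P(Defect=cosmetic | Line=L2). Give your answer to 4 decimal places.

-0.0567

P(Line=L3) = 0.026 + 0.007 + 0.060 + 0.079 = 0.172; P(Defect=cosmetic | Line=L3) = 0.007/0.172 = 0.04070.
P(Line=L2) = 0.077 + 0.030 + 0.075 + 0.126 = 0.308; P(Defect=cosmetic | Line=L2) = 0.030/0.308 = 0.09740.
Difference = -0.0567.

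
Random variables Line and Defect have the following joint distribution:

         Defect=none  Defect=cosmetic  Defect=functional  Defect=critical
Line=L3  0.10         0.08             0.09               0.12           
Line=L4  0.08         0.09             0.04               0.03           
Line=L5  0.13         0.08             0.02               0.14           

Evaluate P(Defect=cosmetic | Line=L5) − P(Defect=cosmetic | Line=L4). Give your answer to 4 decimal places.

P(Line=L5) = 0.13 + 0.08 + 0.02 + 0.14 = 0.37; P(Defect=cosmetic | Line=L5) = 0.08/0.37 = 0.21622.
P(Line=L4) = 0.08 + 0.09 + 0.04 + 0.03 = 0.24; P(Defect=cosmetic | Line=L4) = 0.09/0.24 = 0.37500.
Difference = -0.1588.

-0.1588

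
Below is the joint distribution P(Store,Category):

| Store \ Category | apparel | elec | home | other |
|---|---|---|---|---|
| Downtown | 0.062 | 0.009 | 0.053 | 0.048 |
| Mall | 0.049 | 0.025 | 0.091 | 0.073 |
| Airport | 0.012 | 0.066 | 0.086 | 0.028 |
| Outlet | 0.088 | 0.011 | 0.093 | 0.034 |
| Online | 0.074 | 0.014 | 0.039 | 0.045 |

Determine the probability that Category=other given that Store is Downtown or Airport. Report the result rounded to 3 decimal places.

0.209

P(Store=Downtown) = 0.062 + 0.009 + 0.053 + 0.048 = 0.172.
P(Store=Airport) = 0.012 + 0.066 + 0.086 + 0.028 = 0.192.
P(Store ∈ {Downtown, Airport}) = 0.172 + 0.192 = 0.364; P(Category=other, Store ∈ {Downtown, Airport}) = 0.048 + 0.028 = 0.076.
P(Category=other | Store ∈ {Downtown, Airport}) = 0.076/0.364 = 0.209.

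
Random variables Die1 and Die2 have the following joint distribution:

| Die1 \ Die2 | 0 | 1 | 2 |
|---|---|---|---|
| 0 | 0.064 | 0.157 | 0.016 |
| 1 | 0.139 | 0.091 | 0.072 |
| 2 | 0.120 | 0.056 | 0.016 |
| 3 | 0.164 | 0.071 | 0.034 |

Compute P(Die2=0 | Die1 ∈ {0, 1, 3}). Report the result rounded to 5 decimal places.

0.45421

P(Die1=0) = 0.064 + 0.157 + 0.016 = 0.237.
P(Die1=1) = 0.139 + 0.091 + 0.072 = 0.302.
P(Die1=3) = 0.164 + 0.071 + 0.034 = 0.269.
P(Die1 ∈ {0, 1, 3}) = 0.237 + 0.302 + 0.269 = 0.808; P(Die2=0, Die1 ∈ {0, 1, 3}) = 0.064 + 0.139 + 0.164 = 0.367.
P(Die2=0 | Die1 ∈ {0, 1, 3}) = 0.367/0.808 = 0.45421.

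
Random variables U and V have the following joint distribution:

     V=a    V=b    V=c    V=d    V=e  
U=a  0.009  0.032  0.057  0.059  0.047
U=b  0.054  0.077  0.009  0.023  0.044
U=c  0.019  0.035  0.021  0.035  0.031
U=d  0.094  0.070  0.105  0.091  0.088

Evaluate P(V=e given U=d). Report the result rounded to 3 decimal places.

0.196

P(U=d) = 0.094 + 0.070 + 0.105 + 0.091 + 0.088 = 0.448.
P(V=e | U=d) = 0.088/0.448 = 0.196.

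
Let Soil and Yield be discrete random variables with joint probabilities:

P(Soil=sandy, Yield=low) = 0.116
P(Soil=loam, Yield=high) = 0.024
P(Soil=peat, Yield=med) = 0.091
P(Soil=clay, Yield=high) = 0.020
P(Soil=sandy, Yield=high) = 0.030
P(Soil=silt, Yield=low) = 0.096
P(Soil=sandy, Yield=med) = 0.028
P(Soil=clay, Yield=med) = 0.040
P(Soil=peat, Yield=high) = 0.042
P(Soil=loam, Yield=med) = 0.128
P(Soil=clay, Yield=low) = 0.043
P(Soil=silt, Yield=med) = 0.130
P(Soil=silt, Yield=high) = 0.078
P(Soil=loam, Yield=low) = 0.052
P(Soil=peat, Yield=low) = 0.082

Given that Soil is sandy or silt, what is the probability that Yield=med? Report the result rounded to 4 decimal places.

0.3305

P(Soil=sandy) = 0.116 + 0.028 + 0.030 = 0.174.
P(Soil=silt) = 0.096 + 0.130 + 0.078 = 0.304.
P(Soil ∈ {sandy, silt}) = 0.174 + 0.304 = 0.478; P(Yield=med, Soil ∈ {sandy, silt}) = 0.028 + 0.130 = 0.158.
P(Yield=med | Soil ∈ {sandy, silt}) = 0.158/0.478 = 0.3305.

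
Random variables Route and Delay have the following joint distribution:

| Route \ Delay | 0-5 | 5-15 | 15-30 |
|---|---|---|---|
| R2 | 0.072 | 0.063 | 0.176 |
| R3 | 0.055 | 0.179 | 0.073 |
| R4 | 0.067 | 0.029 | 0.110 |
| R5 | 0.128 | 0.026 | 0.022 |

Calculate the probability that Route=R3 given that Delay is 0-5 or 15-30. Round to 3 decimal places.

0.182

P(Delay=0-5) = 0.072 + 0.055 + 0.067 + 0.128 = 0.322.
P(Delay=15-30) = 0.176 + 0.073 + 0.110 + 0.022 = 0.381.
P(Delay ∈ {0-5, 15-30}) = 0.322 + 0.381 = 0.703; P(Route=R3, Delay ∈ {0-5, 15-30}) = 0.055 + 0.073 = 0.128.
P(Route=R3 | Delay ∈ {0-5, 15-30}) = 0.128/0.703 = 0.182.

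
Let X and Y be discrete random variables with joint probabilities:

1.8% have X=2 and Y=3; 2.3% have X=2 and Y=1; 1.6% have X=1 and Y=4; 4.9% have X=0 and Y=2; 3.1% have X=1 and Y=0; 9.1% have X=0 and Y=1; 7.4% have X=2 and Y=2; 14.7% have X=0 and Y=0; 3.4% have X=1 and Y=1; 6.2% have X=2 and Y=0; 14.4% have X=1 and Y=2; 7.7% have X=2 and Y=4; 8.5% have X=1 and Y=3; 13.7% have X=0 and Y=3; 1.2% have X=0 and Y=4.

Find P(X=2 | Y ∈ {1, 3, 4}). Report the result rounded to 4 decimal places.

P(Y=1) = 0.091 + 0.034 + 0.023 = 0.148.
P(Y=3) = 0.137 + 0.085 + 0.018 = 0.240.
P(Y=4) = 0.012 + 0.016 + 0.077 = 0.105.
P(Y ∈ {1, 3, 4}) = 0.148 + 0.240 + 0.105 = 0.493; P(X=2, Y ∈ {1, 3, 4}) = 0.023 + 0.018 + 0.077 = 0.118.
P(X=2 | Y ∈ {1, 3, 4}) = 0.118/0.493 = 0.2394.

0.2394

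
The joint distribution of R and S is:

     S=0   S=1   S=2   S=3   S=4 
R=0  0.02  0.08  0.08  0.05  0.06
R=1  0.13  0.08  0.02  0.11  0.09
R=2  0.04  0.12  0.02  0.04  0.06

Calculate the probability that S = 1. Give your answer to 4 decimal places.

0.2800

P(S=1) = 0.08 + 0.08 + 0.12 = 0.28.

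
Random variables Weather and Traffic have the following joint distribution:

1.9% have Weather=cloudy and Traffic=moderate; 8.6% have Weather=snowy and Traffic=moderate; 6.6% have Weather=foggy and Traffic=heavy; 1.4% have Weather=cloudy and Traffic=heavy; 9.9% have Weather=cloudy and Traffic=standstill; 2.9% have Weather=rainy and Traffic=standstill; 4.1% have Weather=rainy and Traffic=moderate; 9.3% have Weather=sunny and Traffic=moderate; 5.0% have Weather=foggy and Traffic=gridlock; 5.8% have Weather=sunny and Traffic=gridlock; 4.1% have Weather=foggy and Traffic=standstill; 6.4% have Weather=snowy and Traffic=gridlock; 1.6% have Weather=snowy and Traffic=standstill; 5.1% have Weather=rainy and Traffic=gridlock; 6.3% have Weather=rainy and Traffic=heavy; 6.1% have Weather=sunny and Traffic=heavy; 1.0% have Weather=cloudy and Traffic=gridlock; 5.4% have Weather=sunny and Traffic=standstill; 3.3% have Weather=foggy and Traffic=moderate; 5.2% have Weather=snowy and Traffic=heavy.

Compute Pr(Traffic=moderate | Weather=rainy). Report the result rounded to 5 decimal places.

0.22283

P(Weather=rainy) = 0.041 + 0.063 + 0.051 + 0.029 = 0.184.
P(Traffic=moderate | Weather=rainy) = 0.041/0.184 = 0.22283.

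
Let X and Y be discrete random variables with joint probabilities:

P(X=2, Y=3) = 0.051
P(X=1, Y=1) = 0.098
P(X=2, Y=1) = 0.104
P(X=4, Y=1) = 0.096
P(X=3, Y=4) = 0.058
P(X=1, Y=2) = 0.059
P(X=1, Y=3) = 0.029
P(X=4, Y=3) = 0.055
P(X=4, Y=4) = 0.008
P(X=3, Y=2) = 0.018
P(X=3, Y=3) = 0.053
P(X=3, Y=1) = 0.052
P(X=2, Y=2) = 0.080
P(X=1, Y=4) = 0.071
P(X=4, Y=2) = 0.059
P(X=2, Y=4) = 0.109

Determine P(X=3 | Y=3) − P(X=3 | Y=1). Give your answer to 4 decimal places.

0.1333

P(Y=3) = 0.029 + 0.051 + 0.053 + 0.055 = 0.188; P(X=3 | Y=3) = 0.053/0.188 = 0.28191.
P(Y=1) = 0.098 + 0.104 + 0.052 + 0.096 = 0.350; P(X=3 | Y=1) = 0.052/0.350 = 0.14857.
Difference = 0.1333.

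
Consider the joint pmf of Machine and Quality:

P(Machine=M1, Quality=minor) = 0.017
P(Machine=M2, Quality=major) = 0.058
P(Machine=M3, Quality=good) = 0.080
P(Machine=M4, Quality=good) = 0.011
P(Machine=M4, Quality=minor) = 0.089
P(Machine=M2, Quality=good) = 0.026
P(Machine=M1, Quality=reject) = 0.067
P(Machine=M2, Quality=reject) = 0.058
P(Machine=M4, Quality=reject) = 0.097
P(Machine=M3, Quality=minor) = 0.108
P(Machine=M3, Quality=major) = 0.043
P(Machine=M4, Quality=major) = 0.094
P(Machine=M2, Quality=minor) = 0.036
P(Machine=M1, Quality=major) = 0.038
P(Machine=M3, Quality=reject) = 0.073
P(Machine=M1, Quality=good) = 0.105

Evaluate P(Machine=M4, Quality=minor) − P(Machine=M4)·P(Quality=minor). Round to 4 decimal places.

0.0163

P(Machine=M4) = 0.011 + 0.089 + 0.094 + 0.097 = 0.291.
P(Quality=minor) = 0.017 + 0.036 + 0.108 + 0.089 = 0.250.
P(Machine=M4, Quality=minor) − P(Machine=M4)P(Quality=minor) = 0.089 − 0.291×0.250 = 0.0163.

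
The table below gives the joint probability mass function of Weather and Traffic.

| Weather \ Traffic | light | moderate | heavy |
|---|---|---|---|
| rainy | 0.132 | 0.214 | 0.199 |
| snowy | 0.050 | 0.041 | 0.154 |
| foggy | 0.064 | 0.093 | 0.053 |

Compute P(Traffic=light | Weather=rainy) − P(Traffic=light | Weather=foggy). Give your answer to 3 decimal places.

P(Weather=rainy) = 0.132 + 0.214 + 0.199 = 0.545; P(Traffic=light | Weather=rainy) = 0.132/0.545 = 0.2422.
P(Weather=foggy) = 0.064 + 0.093 + 0.053 = 0.210; P(Traffic=light | Weather=foggy) = 0.064/0.210 = 0.3048.
Difference = -0.063.

-0.063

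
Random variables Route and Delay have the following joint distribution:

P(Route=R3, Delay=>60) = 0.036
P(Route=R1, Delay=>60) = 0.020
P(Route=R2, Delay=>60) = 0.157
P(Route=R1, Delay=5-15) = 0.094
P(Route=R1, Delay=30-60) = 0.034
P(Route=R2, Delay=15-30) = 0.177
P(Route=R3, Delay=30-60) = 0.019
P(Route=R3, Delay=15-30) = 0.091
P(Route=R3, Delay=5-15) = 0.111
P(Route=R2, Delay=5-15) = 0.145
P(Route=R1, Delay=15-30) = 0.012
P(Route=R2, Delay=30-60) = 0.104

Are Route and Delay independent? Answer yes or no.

P(Route=R2) = 0.583 and P(Delay=5-15) = 0.350, so their product is 0.20405, but P(Route=R2, Delay=5-15) = 0.145. Since these differ, Route and Delay are not independent.

no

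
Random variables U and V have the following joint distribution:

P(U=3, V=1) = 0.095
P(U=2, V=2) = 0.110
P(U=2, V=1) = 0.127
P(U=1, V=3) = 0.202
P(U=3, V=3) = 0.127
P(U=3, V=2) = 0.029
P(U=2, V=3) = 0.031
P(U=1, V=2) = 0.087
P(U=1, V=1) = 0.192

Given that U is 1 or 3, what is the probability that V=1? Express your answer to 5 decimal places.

0.39208

P(U=1) = 0.192 + 0.087 + 0.202 = 0.481.
P(U=3) = 0.095 + 0.029 + 0.127 = 0.251.
P(U ∈ {1, 3}) = 0.481 + 0.251 = 0.732; P(V=1, U ∈ {1, 3}) = 0.192 + 0.095 = 0.287.
P(V=1 | U ∈ {1, 3}) = 0.287/0.732 = 0.39208.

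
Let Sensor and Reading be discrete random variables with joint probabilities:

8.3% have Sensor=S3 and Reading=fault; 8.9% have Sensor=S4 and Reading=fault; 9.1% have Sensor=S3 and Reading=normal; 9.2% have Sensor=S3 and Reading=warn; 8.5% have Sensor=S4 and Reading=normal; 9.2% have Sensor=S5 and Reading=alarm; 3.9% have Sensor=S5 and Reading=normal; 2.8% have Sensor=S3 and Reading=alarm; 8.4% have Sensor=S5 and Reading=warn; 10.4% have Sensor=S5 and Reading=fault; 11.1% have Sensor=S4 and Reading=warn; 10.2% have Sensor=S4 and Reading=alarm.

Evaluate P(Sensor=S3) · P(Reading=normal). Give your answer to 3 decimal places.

0.063

P(Sensor=S3) = 0.091 + 0.092 + 0.028 + 0.083 = 0.294.
P(Reading=normal) = 0.091 + 0.085 + 0.039 = 0.215.
Product: 0.294 × 0.215 = 0.063.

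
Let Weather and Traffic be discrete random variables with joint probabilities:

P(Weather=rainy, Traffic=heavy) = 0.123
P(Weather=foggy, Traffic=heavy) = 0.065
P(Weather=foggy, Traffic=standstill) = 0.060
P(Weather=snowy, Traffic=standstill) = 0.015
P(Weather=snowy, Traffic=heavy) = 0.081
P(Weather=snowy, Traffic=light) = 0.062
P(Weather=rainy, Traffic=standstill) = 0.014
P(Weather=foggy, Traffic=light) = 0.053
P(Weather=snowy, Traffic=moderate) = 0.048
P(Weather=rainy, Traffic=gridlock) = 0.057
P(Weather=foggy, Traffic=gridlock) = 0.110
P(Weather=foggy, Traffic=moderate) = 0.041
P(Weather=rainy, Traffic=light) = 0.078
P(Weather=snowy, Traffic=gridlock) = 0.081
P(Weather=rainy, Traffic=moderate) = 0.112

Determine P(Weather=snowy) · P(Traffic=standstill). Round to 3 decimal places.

0.026

P(Weather=snowy) = 0.062 + 0.048 + 0.081 + 0.081 + 0.015 = 0.287.
P(Traffic=standstill) = 0.014 + 0.015 + 0.060 = 0.089.
Product: 0.287 × 0.089 = 0.026.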